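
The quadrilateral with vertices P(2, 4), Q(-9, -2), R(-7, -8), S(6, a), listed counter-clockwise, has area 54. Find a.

6

The doubled signed area Σ (x_i y_{i+1} − x_{i+1} y_i) is linear in a.
With a=0 it equals 162; the coefficient of a is -9 (from the two edges through S).
So -9·a + 162 = 2·54 = 108 ⇒ a = 6.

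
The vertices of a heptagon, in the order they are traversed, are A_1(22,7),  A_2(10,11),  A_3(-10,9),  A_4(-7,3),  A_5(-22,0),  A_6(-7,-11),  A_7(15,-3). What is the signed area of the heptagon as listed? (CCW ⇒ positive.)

Apply the shoelace formula: 2A = Σ (x_i·y_{i+1} − x_{i+1}·y_i), indices taken mod 7.
Cross-terms: 172, 200, 33, 66, 242, 186, 171  ⇒  Σ = 1070
Signed area = Σ/2 = 535 (positive ⇒ counter-clockwise traversal).

535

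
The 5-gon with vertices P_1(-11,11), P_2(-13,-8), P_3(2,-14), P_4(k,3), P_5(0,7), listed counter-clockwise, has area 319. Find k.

Write out the shoelace sum; only the two edges meeting at P_4 involve k:
2·Area = [(2·3 − k·(-14)) + (k·7 − 0·3)] + 506
       = 21·k + 512 = 638
⇒ k = 6.

6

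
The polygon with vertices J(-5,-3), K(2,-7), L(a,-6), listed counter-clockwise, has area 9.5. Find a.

Write out the shoelace sum; only the two edges meeting at L involve a:
2·Area = [(2·(-6) − a·(-7)) + (a·(-3) − (-5)·(-6))] + 41
       = 4·a + -1 = 19
⇒ a = 5.

5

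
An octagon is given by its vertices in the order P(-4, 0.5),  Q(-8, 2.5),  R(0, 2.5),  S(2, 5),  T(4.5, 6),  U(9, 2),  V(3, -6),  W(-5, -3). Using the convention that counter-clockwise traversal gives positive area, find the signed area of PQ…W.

-100

Apply the shoelace formula: 2A = Σ (x_i·y_{i+1} − x_{i+1}·y_i), indices taken mod 8.
Cross-terms: -6, -20, -5, -10.5, -45, -60, -39, -14.5  ⇒  Σ = -200
Signed area = Σ/2 = -100 (negative ⇒ clockwise traversal).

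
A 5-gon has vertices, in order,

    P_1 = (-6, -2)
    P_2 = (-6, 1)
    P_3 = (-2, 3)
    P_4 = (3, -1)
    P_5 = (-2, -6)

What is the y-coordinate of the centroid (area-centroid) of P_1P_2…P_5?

-112/93

Apply the shoelace (surveyor's) formula. First the cross-terms c_i = x_i·y_{i+1} − x_{i+1}·y_i:
  -18, -16, -7, -20, -32  ⇒  2A = -93, A = -46.5.
Then Σ (y_i + y_{i+1})·c_i = 336, so ȳ = 336 / (6·(-46.5)) = -112/93.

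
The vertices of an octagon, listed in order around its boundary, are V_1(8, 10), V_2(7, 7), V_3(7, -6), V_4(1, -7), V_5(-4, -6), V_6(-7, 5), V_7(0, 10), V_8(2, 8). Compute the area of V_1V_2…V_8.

189

Apply the shoelace formula: 2A = Σ (x_i·y_{i+1} − x_{i+1}·y_i), indices taken mod 8.
V_1→V_2: (8)(7) − (7)(10) = -14
V_2→V_3: (7)(-6) − (7)(7) = -91
V_3→V_4: (7)(-7) − (1)(-6) = -43
V_4→V_5: (1)(-6) − (-4)(-7) = -34
V_5→V_6: (-4)(5) − (-7)(-6) = -62
V_6→V_7: (-7)(10) − (0)(5) = -70
V_7→V_8: (0)(8) − (2)(10) = -20
V_8→V_1: (2)(10) − (8)(8) = -44
Σ = -378
Area = |Σ|/2 = 189.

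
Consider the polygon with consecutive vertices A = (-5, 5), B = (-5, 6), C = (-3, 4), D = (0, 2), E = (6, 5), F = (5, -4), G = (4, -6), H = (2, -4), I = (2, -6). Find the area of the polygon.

58

Apply Gauss's area formula: 2A = Σ (x_i·y_{i+1} − x_{i+1}·y_i), indices taken mod 9.
Σ = (-5) + (-2) + (-6) + (-12) + (-49) + (-14) + (-4) + (-4) + (-20) = -116
Area = |Σ|/2 = 58.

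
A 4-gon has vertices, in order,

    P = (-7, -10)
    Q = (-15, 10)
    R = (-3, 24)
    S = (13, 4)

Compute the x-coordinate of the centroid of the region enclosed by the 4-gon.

-433/183

Apply the shoelace (surveyor's) formula. First the cross-terms c_i = x_i·y_{i+1} − x_{i+1}·y_i:
  -220, -330, -324, -102  ⇒  2A = -976, A = -488.
Then Σ (x_i + x_{i+1})·c_i = 6928, so x̄ = 6928 / (6·(-488)) = -433/183.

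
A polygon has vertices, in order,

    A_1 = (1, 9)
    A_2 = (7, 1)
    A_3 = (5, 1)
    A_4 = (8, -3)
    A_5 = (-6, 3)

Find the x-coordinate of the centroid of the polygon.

79/67

Apply Gauss's area formula. First the cross-terms c_i = x_i·y_{i+1} − x_{i+1}·y_i:
  -62, 2, -23, 6, -57  ⇒  2A = -134, A = -67.
Then Σ (x_i + x_{i+1})·c_i = -474, so x̄ = -474 / (6·(-67)) = 79/67.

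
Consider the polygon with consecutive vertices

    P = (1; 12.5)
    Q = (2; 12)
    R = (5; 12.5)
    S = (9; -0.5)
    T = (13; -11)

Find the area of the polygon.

41

Σ = (-13) + (-35) + (-115) + (-92.5) + (173.5) = -82
Area = |Σ|/2 = 41.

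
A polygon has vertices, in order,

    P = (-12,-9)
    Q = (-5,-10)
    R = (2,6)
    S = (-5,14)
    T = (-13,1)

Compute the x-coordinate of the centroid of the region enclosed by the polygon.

Apply the shoelace (surveyor's) formula. First the cross-terms c_i = x_i·y_{i+1} − x_{i+1}·y_i:
  75, -10, 58, 177, 129  ⇒  2A = 429, A = 214.5.
Then Σ (x_i + x_{i+1})·c_i = -7830, so x̄ = -7830 / (6·214.5) = -870/143.

-870/143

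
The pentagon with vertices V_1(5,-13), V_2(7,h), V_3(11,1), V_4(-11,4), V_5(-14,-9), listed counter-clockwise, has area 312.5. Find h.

-15

The doubled signed area Σ (x_i y_{i+1} − x_{i+1} y_i) is linear in h.
With h=0 it equals 535; the coefficient of h is -6 (from the two edges through V_2).
So -6·h + 535 = 2·312.5 = 625 ⇒ h = -15.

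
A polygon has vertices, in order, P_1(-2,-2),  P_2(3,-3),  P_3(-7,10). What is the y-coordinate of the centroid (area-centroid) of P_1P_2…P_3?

5/3

Apply Gauss's area formula. First the cross-terms c_i = x_i·y_{i+1} − x_{i+1}·y_i:
  12, 9, 34  ⇒  2A = 55, A = 27.5.
Then Σ (y_i + y_{i+1})·c_i = 275, so ȳ = 275 / (6·27.5) = 5/3.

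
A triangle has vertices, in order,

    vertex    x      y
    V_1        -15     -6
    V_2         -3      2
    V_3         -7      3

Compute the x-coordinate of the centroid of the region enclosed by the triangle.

-25/3

Apply the shoelace formula. First the cross-terms c_i = x_i·y_{i+1} − x_{i+1}·y_i:
  -48, 5, 87  ⇒  2A = 44, A = 22.
Then Σ (x_i + x_{i+1})·c_i = -1100, so x̄ = -1100 / (6·22) = -25/3.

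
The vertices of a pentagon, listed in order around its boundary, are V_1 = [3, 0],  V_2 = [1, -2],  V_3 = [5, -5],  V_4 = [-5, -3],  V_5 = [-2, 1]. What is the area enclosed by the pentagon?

Apply the shoelace formula: 2A = Σ (x_i·y_{i+1} − x_{i+1}·y_i), indices taken mod 5.
V_1→V_2: (3)(-2) − (1)(0) = -6
V_2→V_3: (1)(-5) − (5)(-2) = 5
V_3→V_4: (5)(-3) − (-5)(-5) = -40
V_4→V_5: (-5)(1) − (-2)(-3) = -11
V_5→V_1: (-2)(0) − (3)(1) = -3
Σ = -55
Area = |Σ|/2 = 27.5.

27.5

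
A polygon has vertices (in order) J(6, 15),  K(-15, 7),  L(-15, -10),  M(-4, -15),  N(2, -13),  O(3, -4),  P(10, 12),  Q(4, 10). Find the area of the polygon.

Apply the shoelace formula: 2A = Σ (x_i·y_{i+1} − x_{i+1}·y_i), indices taken mod 8.
Cross-terms: 267, 255, 185, 82, 31, 76, 52, 0  ⇒  Σ = 948
Area = |Σ|/2 = 474.

474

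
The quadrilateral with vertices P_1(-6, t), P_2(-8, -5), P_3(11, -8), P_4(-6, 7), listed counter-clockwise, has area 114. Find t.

4

The doubled signed area Σ (x_i y_{i+1} − x_{i+1} y_i) is linear in t.
With t=0 it equals 220; the coefficient of t is 2 (from the two edges through P_1).
So 2·t + 220 = 2·114 = 228 ⇒ t = 4.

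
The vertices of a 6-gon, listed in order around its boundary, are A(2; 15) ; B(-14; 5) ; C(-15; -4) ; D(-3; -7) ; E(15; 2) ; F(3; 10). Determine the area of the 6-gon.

Apply the surveyor's formula: 2A = Σ (x_i·y_{i+1} − x_{i+1}·y_i), indices taken mod 6.
A→B: (2)(5) − (-14)(15) = 220
B→C: (-14)(-4) − (-15)(5) = 131
C→D: (-15)(-7) − (-3)(-4) = 93
D→E: (-3)(2) − (15)(-7) = 99
E→F: (15)(10) − (3)(2) = 144
F→A: (3)(15) − (2)(10) = 25
Σ = 712
Area = |Σ|/2 = 356.

356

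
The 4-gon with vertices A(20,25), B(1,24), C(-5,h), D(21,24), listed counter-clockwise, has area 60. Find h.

19

Write out the shoelace sum; only the two edges meeting at C involve h:
2·Area = [(1·h − (-5)·24) + ((-5)·24 − 21·h)] + 500
       = -20·h + 500 = 120
⇒ h = 19.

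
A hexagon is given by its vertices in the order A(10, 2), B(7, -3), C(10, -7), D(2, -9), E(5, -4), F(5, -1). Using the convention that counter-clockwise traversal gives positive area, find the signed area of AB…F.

Apply the surveyor's formula: 2A = Σ (x_i·y_{i+1} − x_{i+1}·y_i), indices taken mod 6.
A→B: (10)(-3) − (7)(2) = -44
B→C: (7)(-7) − (10)(-3) = -19
C→D: (10)(-9) − (2)(-7) = -76
D→E: (2)(-4) − (5)(-9) = 37
E→F: (5)(-1) − (5)(-4) = 15
F→A: (5)(2) − (10)(-1) = 20
Σ = -67
Signed area = Σ/2 = -33.5 (negative ⇒ clockwise traversal).

-33.5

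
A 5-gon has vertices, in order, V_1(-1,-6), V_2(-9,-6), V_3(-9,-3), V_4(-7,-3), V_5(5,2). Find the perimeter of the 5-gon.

|V_1V_2| = √((-8)² + (0)²) = √64 = 8
|V_2V_3| = √((0)² + (3)²) = √9 = 3
|V_3V_4| = √((2)² + (0)²) = √4 = 2
|V_4V_5| = √((12)² + (5)²) = √169 = 13
|V_5V_1| = √((-6)² + (-8)²) = √100 = 10
Perimeter = 8 + 3 + 2 + 13 + 10 = 36.

36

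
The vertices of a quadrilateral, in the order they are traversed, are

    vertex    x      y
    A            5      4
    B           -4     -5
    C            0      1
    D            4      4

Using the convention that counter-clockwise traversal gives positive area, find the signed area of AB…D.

-10.5

Apply Gauss's area formula: 2A = Σ (x_i·y_{i+1} − x_{i+1}·y_i), indices taken mod 4.
A→B: (5)(-5) − (-4)(4) = -9
B→C: (-4)(1) − (0)(-5) = -4
C→D: (0)(4) − (4)(1) = -4
D→A: (4)(4) − (5)(4) = -4
Σ = -21
Signed area = Σ/2 = -10.5 (negative ⇒ clockwise traversal).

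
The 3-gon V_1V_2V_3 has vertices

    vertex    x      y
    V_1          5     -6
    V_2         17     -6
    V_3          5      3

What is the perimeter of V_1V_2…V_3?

|V_1V_2| = √((12)² + (0)²) = √144 = 12
|V_2V_3| = √((-12)² + (9)²) = √225 = 15
|V_3V_1| = √((0)² + (-9)²) = √81 = 9
Perimeter = 12 + 15 + 9 = 36.

36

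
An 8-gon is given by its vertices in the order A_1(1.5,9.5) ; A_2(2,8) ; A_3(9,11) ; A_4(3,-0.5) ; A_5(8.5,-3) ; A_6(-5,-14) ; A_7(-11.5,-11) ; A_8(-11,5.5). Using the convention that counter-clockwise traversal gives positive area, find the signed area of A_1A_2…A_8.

-318.125

Σ = (-7) + (-50) + (-37.5) + (-4.75) + (-134) + (-106) + (-184.25) + (-112.75) = -636.25
Signed area = Σ/2 = -318.125 (negative ⇒ clockwise traversal).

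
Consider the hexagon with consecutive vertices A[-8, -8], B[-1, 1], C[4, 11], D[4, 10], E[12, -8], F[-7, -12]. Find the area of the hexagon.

Apply Gauss's area formula: 2A = Σ (x_i·y_{i+1} − x_{i+1}·y_i), indices taken mod 6.
Σ = (-16) + (-15) + (-4) + (-152) + (-200) + (-40) = -427
Area = |Σ|/2 = 213.5.

213.5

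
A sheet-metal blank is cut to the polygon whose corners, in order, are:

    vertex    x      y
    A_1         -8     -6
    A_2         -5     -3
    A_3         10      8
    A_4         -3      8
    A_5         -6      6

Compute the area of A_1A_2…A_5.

101

Apply the shoelace formula: 2A = Σ (x_i·y_{i+1} − x_{i+1}·y_i), indices taken mod 5.
A_1→A_2: (-8)(-3) − (-5)(-6) = -6
A_2→A_3: (-5)(8) − (10)(-3) = -10
A_3→A_4: (10)(8) − (-3)(8) = 104
A_4→A_5: (-3)(6) − (-6)(8) = 30
A_5→A_1: (-6)(-6) − (-8)(6) = 84
Σ = 202
Area = |Σ|/2 = 101.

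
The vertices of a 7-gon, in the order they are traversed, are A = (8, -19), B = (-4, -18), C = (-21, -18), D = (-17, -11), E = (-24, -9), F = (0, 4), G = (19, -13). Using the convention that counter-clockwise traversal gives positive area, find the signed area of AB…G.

-570.5

Σ = (-220) + (-306) + (-75) + (-111) + (-96) + (-76) + (-257) = -1141
Signed area = Σ/2 = -570.5 (negative ⇒ clockwise traversal).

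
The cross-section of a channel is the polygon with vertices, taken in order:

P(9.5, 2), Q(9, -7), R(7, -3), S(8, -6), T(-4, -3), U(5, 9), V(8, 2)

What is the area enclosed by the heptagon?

Apply Gauss's area formula: 2A = Σ (x_i·y_{i+1} − x_{i+1}·y_i), indices taken mod 7.
P→Q: (9.5)(-7) − (9)(2) = -84.5
Q→R: (9)(-3) − (7)(-7) = 22
R→S: (7)(-6) − (8)(-3) = -18
S→T: (8)(-3) − (-4)(-6) = -48
T→U: (-4)(9) − (5)(-3) = -21
U→V: (5)(2) − (8)(9) = -62
V→P: (8)(2) − (9.5)(2) = -3
Σ = -214.5
Area = |Σ|/2 = 107.25.

107.25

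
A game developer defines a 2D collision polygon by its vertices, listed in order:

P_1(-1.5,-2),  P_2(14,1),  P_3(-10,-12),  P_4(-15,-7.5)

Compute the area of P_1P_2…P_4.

Apply the surveyor's formula: 2A = Σ (x_i·y_{i+1} − x_{i+1}·y_i), indices taken mod 4.
P_1→P_2: (-1.5)(1) − (14)(-2) = 26.5
P_2→P_3: (14)(-12) − (-10)(1) = -158
P_3→P_4: (-10)(-7.5) − (-15)(-12) = -105
P_4→P_1: (-15)(-2) − (-1.5)(-7.5) = 18.75
Σ = -217.75
Area = |Σ|/2 = 108.875.

108.875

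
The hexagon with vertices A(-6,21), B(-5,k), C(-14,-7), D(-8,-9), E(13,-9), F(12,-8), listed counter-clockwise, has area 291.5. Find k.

-3

Write out the shoelace sum; only the two edges meeting at B involve k:
2·Area = [((-6)·k − (-5)·21) + ((-5)·(-7) − (-14)·k)] + 467
       = 8·k + 607 = 583
⇒ k = -3.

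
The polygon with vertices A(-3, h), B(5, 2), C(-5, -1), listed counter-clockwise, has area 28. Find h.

-6

The doubled signed area Σ (x_i y_{i+1} − x_{i+1} y_i) is linear in h.
With h=0 it equals -4; the coefficient of h is -10 (from the two edges through A).
So -10·h + -4 = 2·28 = 56 ⇒ h = -6.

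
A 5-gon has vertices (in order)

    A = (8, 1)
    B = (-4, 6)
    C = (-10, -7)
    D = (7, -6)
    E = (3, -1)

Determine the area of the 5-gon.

135.5

Σ = (52) + (88) + (109) + (11) + (11) = 271
Area = |Σ|/2 = 135.5.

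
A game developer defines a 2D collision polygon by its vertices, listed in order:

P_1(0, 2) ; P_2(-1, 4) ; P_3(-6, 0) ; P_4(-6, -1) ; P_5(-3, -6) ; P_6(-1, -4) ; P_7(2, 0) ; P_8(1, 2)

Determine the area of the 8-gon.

Cross-terms: 2, 24, 6, 33, 6, 8, 4, 2  ⇒  Σ = 85
Area = |Σ|/2 = 42.5.

42.5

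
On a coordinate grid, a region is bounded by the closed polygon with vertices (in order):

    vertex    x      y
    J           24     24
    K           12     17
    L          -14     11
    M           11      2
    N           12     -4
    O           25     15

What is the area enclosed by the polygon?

Apply the surveyor's formula: 2A = Σ (x_i·y_{i+1} − x_{i+1}·y_i), indices taken mod 6.
Cross-terms: 120, 370, -149, -68, 280, 240  ⇒  Σ = 793
Area = |Σ|/2 = 396.5.

396.5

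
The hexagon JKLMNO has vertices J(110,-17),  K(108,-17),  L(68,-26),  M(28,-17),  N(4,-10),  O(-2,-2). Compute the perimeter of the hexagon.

|JK| = √((-2)² + (0)²) = √4 = 2
|KL| = √((-40)² + (-9)²) = √1681 = 41
|LM| = √((-40)² + (9)²) = √1681 = 41
|MN| = √((-24)² + (7)²) = √625 = 25
|NO| = √((-6)² + (8)²) = √100 = 10
|OJ| = √((112)² + (-15)²) = √12769 = 113
Perimeter = 2 + 41 + 41 + 25 + 10 + 113 = 232.

232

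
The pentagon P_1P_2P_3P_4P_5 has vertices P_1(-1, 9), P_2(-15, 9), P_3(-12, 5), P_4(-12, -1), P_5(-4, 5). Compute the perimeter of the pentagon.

|P_1P_2| = √((-14)² + (0)²) = √196 = 14
|P_2P_3| = √((3)² + (-4)²) = √25 = 5
|P_3P_4| = √((0)² + (-6)²) = √36 = 6
|P_4P_5| = √((8)² + (6)²) = √100 = 10
|P_5P_1| = √((3)² + (4)²) = √25 = 5
Perimeter = 14 + 5 + 6 + 10 + 5 = 40.

40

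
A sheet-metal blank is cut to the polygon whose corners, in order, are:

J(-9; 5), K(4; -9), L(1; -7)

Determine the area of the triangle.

Apply the shoelace (surveyor's) formula: 2A = Σ (x_i·y_{i+1} − x_{i+1}·y_i), indices taken mod 3.
Σ = (61) + (-19) + (-58) = -16
Area = |Σ|/2 = 8.

8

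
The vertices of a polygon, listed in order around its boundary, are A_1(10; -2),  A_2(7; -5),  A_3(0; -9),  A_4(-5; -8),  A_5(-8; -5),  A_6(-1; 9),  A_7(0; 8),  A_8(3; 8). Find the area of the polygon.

Apply the shoelace formula: 2A = Σ (x_i·y_{i+1} − x_{i+1}·y_i), indices taken mod 8.
Σ = (-36) + (-63) + (-45) + (-39) + (-77) + (-8) + (-24) + (-86) = -378
Area = |Σ|/2 = 189.

189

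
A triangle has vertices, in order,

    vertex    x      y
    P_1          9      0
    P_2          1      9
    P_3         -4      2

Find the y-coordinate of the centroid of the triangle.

11/3

Apply the surveyor's formula. First the cross-terms c_i = x_i·y_{i+1} − x_{i+1}·y_i:
  81, 38, -18  ⇒  2A = 101, A = 50.5.
Then Σ (y_i + y_{i+1})·c_i = 1111, so ȳ = 1111 / (6·50.5) = 11/3.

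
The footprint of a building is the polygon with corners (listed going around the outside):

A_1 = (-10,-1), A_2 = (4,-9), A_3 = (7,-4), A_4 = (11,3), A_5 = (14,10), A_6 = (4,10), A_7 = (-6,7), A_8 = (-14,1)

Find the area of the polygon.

Σ = (94) + (47) + (65) + (68) + (100) + (88) + (92) + (24) = 578
Area = |Σ|/2 = 289.

289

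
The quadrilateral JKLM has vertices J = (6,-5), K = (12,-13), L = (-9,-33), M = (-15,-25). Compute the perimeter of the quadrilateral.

|JK| = √((6)² + (-8)²) = √100 = 10
|KL| = √((-21)² + (-20)²) = √841 = 29
|LM| = √((-6)² + (8)²) = √100 = 10
|MJ| = √((21)² + (20)²) = √841 = 29
Perimeter = 10 + 29 + 10 + 29 = 78.

78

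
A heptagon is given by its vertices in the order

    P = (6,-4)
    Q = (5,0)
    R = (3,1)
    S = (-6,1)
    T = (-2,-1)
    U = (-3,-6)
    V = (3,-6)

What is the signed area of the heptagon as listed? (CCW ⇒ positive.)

Apply the surveyor's formula: 2A = Σ (x_i·y_{i+1} − x_{i+1}·y_i), indices taken mod 7.
Cross-terms: 20, 5, 9, 8, 9, 36, 24  ⇒  Σ = 111
Signed area = Σ/2 = 55.5 (positive ⇒ counter-clockwise traversal).

55.5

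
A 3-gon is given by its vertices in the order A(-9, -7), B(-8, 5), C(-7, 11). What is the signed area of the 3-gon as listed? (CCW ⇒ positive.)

-3

Apply the surveyor's formula: 2A = Σ (x_i·y_{i+1} − x_{i+1}·y_i), indices taken mod 3.
A→B: (-9)(5) − (-8)(-7) = -101
B→C: (-8)(11) − (-7)(5) = -53
C→A: (-7)(-7) − (-9)(11) = 148
Σ = -6
Signed area = Σ/2 = -3 (negative ⇒ clockwise traversal).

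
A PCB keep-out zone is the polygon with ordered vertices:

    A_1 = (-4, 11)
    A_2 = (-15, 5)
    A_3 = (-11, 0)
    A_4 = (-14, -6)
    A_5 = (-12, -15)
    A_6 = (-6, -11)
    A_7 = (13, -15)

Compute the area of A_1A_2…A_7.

381

Apply the shoelace (surveyor's) formula: 2A = Σ (x_i·y_{i+1} − x_{i+1}·y_i), indices taken mod 7.
Cross-terms: 145, 55, 66, 138, 42, 233, 83  ⇒  Σ = 762
Area = |Σ|/2 = 381.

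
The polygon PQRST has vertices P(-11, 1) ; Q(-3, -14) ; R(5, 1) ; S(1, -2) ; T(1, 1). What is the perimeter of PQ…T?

|PQ| = √((8)² + (-15)²) = √289 = 17
|QR| = √((8)² + (15)²) = √289 = 17
|RS| = √((-4)² + (-3)²) = √25 = 5
|ST| = √((0)² + (3)²) = √9 = 3
|TP| = √((-12)² + (0)²) = √144 = 12
Perimeter = 17 + 17 + 5 + 3 + 12 = 54.

54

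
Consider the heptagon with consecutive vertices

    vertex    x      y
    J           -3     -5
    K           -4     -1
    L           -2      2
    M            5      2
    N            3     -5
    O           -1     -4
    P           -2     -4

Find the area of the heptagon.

47.5

J→K: (-3)(-1) − (-4)(-5) = -17
K→L: (-4)(2) − (-2)(-1) = -10
L→M: (-2)(2) − (5)(2) = -14
M→N: (5)(-5) − (3)(2) = -31
N→O: (3)(-4) − (-1)(-5) = -17
O→P: (-1)(-4) − (-2)(-4) = -4
P→J: (-2)(-5) − (-3)(-4) = -2
Σ = -95
Area = |Σ|/2 = 47.5.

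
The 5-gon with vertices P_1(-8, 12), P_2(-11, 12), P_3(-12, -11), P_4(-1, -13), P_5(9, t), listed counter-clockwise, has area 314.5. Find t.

The doubled signed area Σ (x_i y_{i+1} − x_{i+1} y_i) is linear in t.
With t=0 it equals 671; the coefficient of t is 7 (from the two edges through P_5).
So 7·t + 671 = 2·314.5 = 629 ⇒ t = -6.

-6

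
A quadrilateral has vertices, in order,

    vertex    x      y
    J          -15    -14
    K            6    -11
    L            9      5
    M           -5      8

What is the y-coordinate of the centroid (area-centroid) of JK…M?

-362/105

Apply Gauss's area formula. First the cross-terms c_i = x_i·y_{i+1} − x_{i+1}·y_i:
  249, 129, 97, 190  ⇒  2A = 665, A = 332.5.
Then Σ (y_i + y_{i+1})·c_i = -6878, so ȳ = -6878 / (6·332.5) = -362/105.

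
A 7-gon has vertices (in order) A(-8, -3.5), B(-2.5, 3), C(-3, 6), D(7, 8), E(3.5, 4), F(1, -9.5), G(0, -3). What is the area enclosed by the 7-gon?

Apply the surveyor's formula: 2A = Σ (x_i·y_{i+1} − x_{i+1}·y_i), indices taken mod 7.
Σ = (-32.75) + (-6) + (-66) + (0) + (-37.25) + (-3) + (-24) = -169
Area = |Σ|/2 = 84.5.

84.5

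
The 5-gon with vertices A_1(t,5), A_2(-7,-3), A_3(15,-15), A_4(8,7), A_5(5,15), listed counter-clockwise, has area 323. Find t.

-7

Write out the shoelace sum; only the two edges meeting at A_1 involve t:
2·Area = [(5·5 − t·15) + (t·(-3) − (-7)·5)] + 460
       = -18·t + 520 = 646
⇒ t = -7.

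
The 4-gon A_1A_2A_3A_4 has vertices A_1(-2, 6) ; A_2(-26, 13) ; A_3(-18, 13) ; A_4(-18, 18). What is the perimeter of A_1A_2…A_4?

|A_1A_2| = √((-24)² + (7)²) = √625 = 25
|A_2A_3| = √((8)² + (0)²) = √64 = 8
|A_3A_4| = √((0)² + (5)²) = √25 = 5
|A_4A_1| = √((16)² + (-12)²) = √400 = 20
Perimeter = 25 + 8 + 5 + 20 = 58.

58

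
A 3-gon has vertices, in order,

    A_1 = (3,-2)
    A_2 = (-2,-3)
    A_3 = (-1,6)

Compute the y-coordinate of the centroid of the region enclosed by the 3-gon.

Apply the shoelace (surveyor's) formula. First the cross-terms c_i = x_i·y_{i+1} − x_{i+1}·y_i:
  -13, -15, -16  ⇒  2A = -44, A = -22.
Then Σ (y_i + y_{i+1})·c_i = -44, so ȳ = -44 / (6·(-22)) = 1/3.

1/3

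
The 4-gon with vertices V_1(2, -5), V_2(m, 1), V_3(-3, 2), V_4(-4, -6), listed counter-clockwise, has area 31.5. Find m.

0

Write out the shoelace sum; only the two edges meeting at V_2 involve m:
2·Area = [(2·1 − m·(-5)) + (m·2 − (-3)·1)] + 58
       = 7·m + 63 = 63
⇒ m = 0.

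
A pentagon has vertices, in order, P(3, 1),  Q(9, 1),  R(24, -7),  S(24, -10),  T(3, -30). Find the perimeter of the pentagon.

|PQ| = √((6)² + (0)²) = √36 = 6
|QR| = √((15)² + (-8)²) = √289 = 17
|RS| = √((0)² + (-3)²) = √9 = 3
|ST| = √((-21)² + (-20)²) = √841 = 29
|TP| = √((0)² + (31)²) = √961 = 31
Perimeter = 6 + 17 + 3 + 29 + 31 = 86.

86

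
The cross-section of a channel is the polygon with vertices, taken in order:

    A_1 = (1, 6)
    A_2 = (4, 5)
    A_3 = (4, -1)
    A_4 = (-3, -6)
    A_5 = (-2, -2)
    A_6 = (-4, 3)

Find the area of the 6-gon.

Apply Gauss's area formula: 2A = Σ (x_i·y_{i+1} − x_{i+1}·y_i), indices taken mod 6.
Σ = (-19) + (-24) + (-27) + (-6) + (-14) + (-27) = -117
Area = |Σ|/2 = 58.5.

58.5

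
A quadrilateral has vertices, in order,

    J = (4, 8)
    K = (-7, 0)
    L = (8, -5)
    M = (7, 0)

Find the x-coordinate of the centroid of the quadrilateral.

24/13

Apply the surveyor's formula. First the cross-terms c_i = x_i·y_{i+1} − x_{i+1}·y_i:
  56, 35, 35, 56  ⇒  2A = 182, A = 91.
Then Σ (x_i + x_{i+1})·c_i = 1008, so x̄ = 1008 / (6·91) = 24/13.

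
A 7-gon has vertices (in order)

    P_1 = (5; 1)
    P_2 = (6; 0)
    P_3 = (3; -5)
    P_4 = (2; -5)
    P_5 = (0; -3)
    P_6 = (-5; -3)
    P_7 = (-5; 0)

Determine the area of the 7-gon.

41

Σ = (-6) + (-30) + (-5) + (-6) + (-15) + (-15) + (-5) = -82
Area = |Σ|/2 = 41.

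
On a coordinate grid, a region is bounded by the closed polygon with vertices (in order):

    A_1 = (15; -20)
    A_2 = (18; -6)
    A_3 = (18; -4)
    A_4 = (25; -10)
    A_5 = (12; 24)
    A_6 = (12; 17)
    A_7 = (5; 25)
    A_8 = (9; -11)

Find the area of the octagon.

Apply the surveyor's formula: 2A = Σ (x_i·y_{i+1} − x_{i+1}·y_i), indices taken mod 8.
Σ = (270) + (36) + (-80) + (720) + (-84) + (215) + (-280) + (-15) = 782
Area = |Σ|/2 = 391.

391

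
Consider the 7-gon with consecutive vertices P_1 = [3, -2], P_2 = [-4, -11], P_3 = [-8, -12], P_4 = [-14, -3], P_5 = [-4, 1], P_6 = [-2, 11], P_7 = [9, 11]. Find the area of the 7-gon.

232.5

P_1→P_2: (3)(-11) − (-4)(-2) = -41
P_2→P_3: (-4)(-12) − (-8)(-11) = -40
P_3→P_4: (-8)(-3) − (-14)(-12) = -144
P_4→P_5: (-14)(1) − (-4)(-3) = -26
P_5→P_6: (-4)(11) − (-2)(1) = -42
P_6→P_7: (-2)(11) − (9)(11) = -121
P_7→P_1: (9)(-2) − (3)(11) = -51
Σ = -465
Area = |Σ|/2 = 232.5.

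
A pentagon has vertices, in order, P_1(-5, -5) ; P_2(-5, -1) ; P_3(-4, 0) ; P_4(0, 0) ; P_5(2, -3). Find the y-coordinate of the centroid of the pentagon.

Apply Gauss's area formula. First the cross-terms c_i = x_i·y_{i+1} − x_{i+1}·y_i:
  -20, -4, 0, 0, -25  ⇒  2A = -49, A = -24.5.
Then Σ (y_i + y_{i+1})·c_i = 324, so ȳ = 324 / (6·(-24.5)) = -108/49.

-108/49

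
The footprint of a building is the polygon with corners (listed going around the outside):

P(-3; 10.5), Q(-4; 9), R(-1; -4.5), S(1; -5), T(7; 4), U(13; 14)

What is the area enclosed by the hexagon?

157.5

Apply the surveyor's formula: 2A = Σ (x_i·y_{i+1} − x_{i+1}·y_i), indices taken mod 6.
Σ = (15) + (27) + (9.5) + (39) + (46) + (178.5) = 315
Area = |Σ|/2 = 157.5.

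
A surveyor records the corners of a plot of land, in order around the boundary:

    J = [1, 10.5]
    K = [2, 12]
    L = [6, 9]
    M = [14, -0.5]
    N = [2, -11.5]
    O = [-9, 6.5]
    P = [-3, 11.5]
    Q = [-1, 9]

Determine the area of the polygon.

280.75

Apply Gauss's area formula: 2A = Σ (x_i·y_{i+1} − x_{i+1}·y_i), indices taken mod 8.
J→K: (1)(12) − (2)(10.5) = -9
K→L: (2)(9) − (6)(12) = -54
L→M: (6)(-0.5) − (14)(9) = -129
M→N: (14)(-11.5) − (2)(-0.5) = -160
N→O: (2)(6.5) − (-9)(-11.5) = -90.5
O→P: (-9)(11.5) − (-3)(6.5) = -84
P→Q: (-3)(9) − (-1)(11.5) = -15.5
Q→J: (-1)(10.5) − (1)(9) = -19.5
Σ = -561.5
Area = |Σ|/2 = 280.75.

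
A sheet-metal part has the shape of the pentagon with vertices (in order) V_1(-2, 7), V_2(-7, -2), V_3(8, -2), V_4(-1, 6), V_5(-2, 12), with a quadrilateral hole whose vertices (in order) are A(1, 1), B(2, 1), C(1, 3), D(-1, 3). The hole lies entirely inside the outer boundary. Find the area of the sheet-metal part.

66.5

Outer boundary:
V_1→V_2: (-2)(-2) − (-7)(7) = 53
V_2→V_3: (-7)(-2) − (8)(-2) = 30
V_3→V_4: (8)(6) − (-1)(-2) = 46
V_4→V_5: (-1)(12) − (-2)(6) = 0
V_5→V_1: (-2)(7) − (-2)(12) = 10
Σ = 139
Area = |Σ|/2 = 69.5.
Hole:
Σ = (-1) + (5) + (6) + (-4) = 6
Area = |Σ|/2 = 3.
Net area = 69.5 − 3 = 66.5.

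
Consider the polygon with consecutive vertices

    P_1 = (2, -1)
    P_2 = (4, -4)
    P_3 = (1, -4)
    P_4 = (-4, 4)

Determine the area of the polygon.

16

Apply the surveyor's formula: 2A = Σ (x_i·y_{i+1} − x_{i+1}·y_i), indices taken mod 4.
Σ = (-4) + (-12) + (-12) + (-4) = -32
Area = |Σ|/2 = 16.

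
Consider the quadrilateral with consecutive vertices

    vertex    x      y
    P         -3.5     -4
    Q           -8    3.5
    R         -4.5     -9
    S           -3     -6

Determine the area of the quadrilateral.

17.25

Apply the shoelace formula: 2A = Σ (x_i·y_{i+1} − x_{i+1}·y_i), indices taken mod 4.
Cross-terms: -44.25, 87.75, 0, -9  ⇒  Σ = 34.5
Area = |Σ|/2 = 17.25.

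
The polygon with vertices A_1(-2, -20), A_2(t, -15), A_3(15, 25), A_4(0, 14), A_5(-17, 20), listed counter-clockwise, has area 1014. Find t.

21

Write out the shoelace sum; only the two edges meeting at A_2 involve t:
2·Area = [((-2)·(-15) − t·(-20)) + (t·25 − 15·(-15))] + 828
       = 45·t + 1083 = 2028
⇒ t = 21.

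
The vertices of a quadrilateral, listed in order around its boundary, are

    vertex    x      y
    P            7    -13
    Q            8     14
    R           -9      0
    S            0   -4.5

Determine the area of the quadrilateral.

200

Apply Gauss's area formula: 2A = Σ (x_i·y_{i+1} − x_{i+1}·y_i), indices taken mod 4.
Σ = (202) + (126) + (40.5) + (31.5) = 400
Area = |Σ|/2 = 200.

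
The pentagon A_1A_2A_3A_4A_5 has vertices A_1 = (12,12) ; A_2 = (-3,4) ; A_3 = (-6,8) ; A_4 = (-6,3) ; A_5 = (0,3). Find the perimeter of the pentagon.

48

|A_1A_2| = √((-15)² + (-8)²) = √289 = 17
|A_2A_3| = √((-3)² + (4)²) = √25 = 5
|A_3A_4| = √((0)² + (-5)²) = √25 = 5
|A_4A_5| = √((6)² + (0)²) = √36 = 6
|A_5A_1| = √((12)² + (9)²) = √225 = 15
Perimeter = 17 + 5 + 5 + 6 + 15 = 48.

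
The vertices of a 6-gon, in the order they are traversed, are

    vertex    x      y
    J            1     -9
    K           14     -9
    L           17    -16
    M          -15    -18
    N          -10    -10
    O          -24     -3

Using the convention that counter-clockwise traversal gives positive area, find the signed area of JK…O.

Apply the surveyor's formula: 2A = Σ (x_i·y_{i+1} − x_{i+1}·y_i), indices taken mod 6.
Σ = (117) + (-71) + (-546) + (-30) + (-210) + (219) = -521
Signed area = Σ/2 = -260.5 (negative ⇒ clockwise traversal).

-260.5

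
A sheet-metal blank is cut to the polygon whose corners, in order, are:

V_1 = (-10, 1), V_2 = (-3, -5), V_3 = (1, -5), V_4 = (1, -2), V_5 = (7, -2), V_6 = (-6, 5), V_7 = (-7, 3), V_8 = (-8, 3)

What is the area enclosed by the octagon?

76.5

V_1→V_2: (-10)(-5) − (-3)(1) = 53
V_2→V_3: (-3)(-5) − (1)(-5) = 20
V_3→V_4: (1)(-2) − (1)(-5) = 3
V_4→V_5: (1)(-2) − (7)(-2) = 12
V_5→V_6: (7)(5) − (-6)(-2) = 23
V_6→V_7: (-6)(3) − (-7)(5) = 17
V_7→V_8: (-7)(3) − (-8)(3) = 3
V_8→V_1: (-8)(1) − (-10)(3) = 22
Σ = 153
Area = |Σ|/2 = 76.5.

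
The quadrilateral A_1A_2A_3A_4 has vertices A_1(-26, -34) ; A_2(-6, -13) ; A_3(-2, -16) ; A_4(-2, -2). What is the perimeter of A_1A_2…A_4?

|A_1A_2| = √((20)² + (21)²) = √841 = 29
|A_2A_3| = √((4)² + (-3)²) = √25 = 5
|A_3A_4| = √((0)² + (14)²) = √196 = 14
|A_4A_1| = √((-24)² + (-32)²) = √1600 = 40
Perimeter = 29 + 5 + 14 + 40 = 88.

88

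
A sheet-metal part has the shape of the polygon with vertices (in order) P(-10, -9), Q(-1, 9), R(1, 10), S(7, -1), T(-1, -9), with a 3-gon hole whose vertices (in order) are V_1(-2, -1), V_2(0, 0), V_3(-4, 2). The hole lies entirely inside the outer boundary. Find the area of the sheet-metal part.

Outer boundary:
Apply the shoelace formula: 2A = Σ (x_i·y_{i+1} − x_{i+1}·y_i), indices taken mod 5.
Cross-terms: -99, -19, -71, -64, -81  ⇒  Σ = -334
Area = |Σ|/2 = 167.
Hole:
Apply the shoelace formula: 2A = Σ (x_i·y_{i+1} − x_{i+1}·y_i), indices taken mod 3.
Σ = (0) + (0) + (8) = 8
Area = |Σ|/2 = 4.
Net area = 167 − 4 = 163.

163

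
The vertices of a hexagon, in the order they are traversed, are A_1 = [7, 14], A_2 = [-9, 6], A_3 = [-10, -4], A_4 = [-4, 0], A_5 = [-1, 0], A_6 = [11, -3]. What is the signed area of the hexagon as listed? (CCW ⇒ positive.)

213

Apply Gauss's area formula: 2A = Σ (x_i·y_{i+1} − x_{i+1}·y_i), indices taken mod 6.
A_1→A_2: (7)(6) − (-9)(14) = 168
A_2→A_3: (-9)(-4) − (-10)(6) = 96
A_3→A_4: (-10)(0) − (-4)(-4) = -16
A_4→A_5: (-4)(0) − (-1)(0) = 0
A_5→A_6: (-1)(-3) − (11)(0) = 3
A_6→A_1: (11)(14) − (7)(-3) = 175
Σ = 426
Signed area = Σ/2 = 213 (positive ⇒ counter-clockwise traversal).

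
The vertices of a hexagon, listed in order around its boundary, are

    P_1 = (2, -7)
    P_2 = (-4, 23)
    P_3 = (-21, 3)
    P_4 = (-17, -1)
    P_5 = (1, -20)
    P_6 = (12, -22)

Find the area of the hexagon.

Σ = (18) + (471) + (72) + (341) + (218) + (-40) = 1080
Area = |Σ|/2 = 540.

540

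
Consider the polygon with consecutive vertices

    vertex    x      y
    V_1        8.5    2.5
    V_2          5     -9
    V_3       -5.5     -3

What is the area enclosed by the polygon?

70.875

Σ = (-89) + (-64.5) + (11.75) = -141.75
Area = |Σ|/2 = 70.875.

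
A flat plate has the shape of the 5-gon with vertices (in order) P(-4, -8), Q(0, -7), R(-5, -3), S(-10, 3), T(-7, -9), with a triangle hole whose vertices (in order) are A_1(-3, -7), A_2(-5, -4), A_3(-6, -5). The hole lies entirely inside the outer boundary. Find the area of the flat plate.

37

Outer boundary:
P→Q: (-4)(-7) − (0)(-8) = 28
Q→R: (0)(-3) − (-5)(-7) = -35
R→S: (-5)(3) − (-10)(-3) = -45
S→T: (-10)(-9) − (-7)(3) = 111
T→P: (-7)(-8) − (-4)(-9) = 20
Σ = 79
Area = |Σ|/2 = 39.5.
Hole:
A_1→A_2: (-3)(-4) − (-5)(-7) = -23
A_2→A_3: (-5)(-5) − (-6)(-4) = 1
A_3→A_1: (-6)(-7) − (-3)(-5) = 27
Σ = 5
Area = |Σ|/2 = 2.5.
Net area = 39.5 − 2.5 = 37.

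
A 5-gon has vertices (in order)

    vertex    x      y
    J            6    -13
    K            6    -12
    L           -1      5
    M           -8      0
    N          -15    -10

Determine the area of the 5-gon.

199.5

Σ = (6) + (18) + (40) + (80) + (255) = 399
Area = |Σ|/2 = 199.5.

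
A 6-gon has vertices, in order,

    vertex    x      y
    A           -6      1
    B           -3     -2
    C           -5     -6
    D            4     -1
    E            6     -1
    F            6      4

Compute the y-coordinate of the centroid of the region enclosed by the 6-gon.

-23/171

Apply Gauss's area formula. First the cross-terms c_i = x_i·y_{i+1} − x_{i+1}·y_i:
  15, 8, 29, 2, 30, 30  ⇒  2A = 114, A = 57.
Then Σ (y_i + y_{i+1})·c_i = -46, so ȳ = -46 / (6·57) = -23/171.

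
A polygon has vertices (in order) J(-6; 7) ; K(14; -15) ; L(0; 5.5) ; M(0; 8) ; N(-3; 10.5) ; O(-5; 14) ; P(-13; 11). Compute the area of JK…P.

102.75

Σ = (-8) + (77) + (0) + (24) + (10.5) + (127) + (-25) = 205.5
Area = |Σ|/2 = 102.75.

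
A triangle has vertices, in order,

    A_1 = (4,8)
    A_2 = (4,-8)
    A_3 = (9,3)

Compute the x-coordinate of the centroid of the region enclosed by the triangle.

17/3

Apply the surveyor's formula. First the cross-terms c_i = x_i·y_{i+1} − x_{i+1}·y_i:
  -64, 84, 60  ⇒  2A = 80, A = 40.
Then Σ (x_i + x_{i+1})·c_i = 1360, so x̄ = 1360 / (6·40) = 17/3.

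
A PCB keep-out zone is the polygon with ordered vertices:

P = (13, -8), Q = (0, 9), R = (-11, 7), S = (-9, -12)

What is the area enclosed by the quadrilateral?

Apply the surveyor's formula: 2A = Σ (x_i·y_{i+1} − x_{i+1}·y_i), indices taken mod 4.
Σ = (117) + (99) + (195) + (228) = 639
Area = |Σ|/2 = 319.5.

319.5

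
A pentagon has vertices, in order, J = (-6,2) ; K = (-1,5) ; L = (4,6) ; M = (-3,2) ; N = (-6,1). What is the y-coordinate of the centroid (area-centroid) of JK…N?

53/15

Apply the shoelace formula. First the cross-terms c_i = x_i·y_{i+1} − x_{i+1}·y_i:
  -28, -26, 26, 9, -6  ⇒  2A = -25, A = -12.5.
Then Σ (y_i + y_{i+1})·c_i = -265, so ȳ = -265 / (6·(-12.5)) = 53/15.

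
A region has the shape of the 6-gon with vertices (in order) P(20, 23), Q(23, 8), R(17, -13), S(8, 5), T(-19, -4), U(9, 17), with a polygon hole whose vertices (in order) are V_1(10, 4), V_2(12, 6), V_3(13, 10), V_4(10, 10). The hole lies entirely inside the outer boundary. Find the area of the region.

Outer boundary:
Cross-terms: -369, -435, 189, 63, -287, -133  ⇒  Σ = -972
Area = |Σ|/2 = 486.
Hole:
Apply the shoelace formula: 2A = Σ (x_i·y_{i+1} − x_{i+1}·y_i), indices taken mod 4.
Σ = (12) + (42) + (30) + (-60) = 24
Area = |Σ|/2 = 12.
Net area = 486 − 12 = 474.

474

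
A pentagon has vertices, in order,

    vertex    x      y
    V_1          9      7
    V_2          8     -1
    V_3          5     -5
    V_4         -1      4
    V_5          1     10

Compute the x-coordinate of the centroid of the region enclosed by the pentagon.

1165/273

Apply the surveyor's formula. First the cross-terms c_i = x_i·y_{i+1} − x_{i+1}·y_i:
  -65, -35, 15, -14, -83  ⇒  2A = -182, A = -91.
Then Σ (x_i + x_{i+1})·c_i = -2330, so x̄ = -2330 / (6·(-91)) = 1165/273.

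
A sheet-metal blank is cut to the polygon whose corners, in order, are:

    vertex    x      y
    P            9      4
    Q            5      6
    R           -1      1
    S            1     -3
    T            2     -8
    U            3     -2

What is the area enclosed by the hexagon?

47.5

Apply the shoelace (surveyor's) formula: 2A = Σ (x_i·y_{i+1} − x_{i+1}·y_i), indices taken mod 6.
Σ = (34) + (11) + (2) + (-2) + (20) + (30) = 95
Area = |Σ|/2 = 47.5.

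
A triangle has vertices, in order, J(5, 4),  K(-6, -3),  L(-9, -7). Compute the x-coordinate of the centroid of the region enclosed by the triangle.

Apply Gauss's area formula. First the cross-terms c_i = x_i·y_{i+1} − x_{i+1}·y_i:
  9, 15, -1  ⇒  2A = 23, A = 11.5.
Then Σ (x_i + x_{i+1})·c_i = -230, so x̄ = -230 / (6·11.5) = -10/3.

-10/3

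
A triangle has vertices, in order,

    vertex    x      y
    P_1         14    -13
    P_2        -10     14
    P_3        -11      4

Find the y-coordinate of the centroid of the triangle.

5/3

Apply Gauss's area formula. First the cross-terms c_i = x_i·y_{i+1} − x_{i+1}·y_i:
  66, 114, 87  ⇒  2A = 267, A = 133.5.
Then Σ (y_i + y_{i+1})·c_i = 1335, so ȳ = 1335 / (6·133.5) = 5/3.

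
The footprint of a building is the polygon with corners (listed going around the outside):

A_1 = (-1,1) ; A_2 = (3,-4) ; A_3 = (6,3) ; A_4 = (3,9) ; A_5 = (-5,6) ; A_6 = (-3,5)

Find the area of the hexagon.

Apply the surveyor's formula: 2A = Σ (x_i·y_{i+1} − x_{i+1}·y_i), indices taken mod 6.
Σ = (1) + (33) + (45) + (63) + (-7) + (2) = 137
Area = |Σ|/2 = 68.5.

68.5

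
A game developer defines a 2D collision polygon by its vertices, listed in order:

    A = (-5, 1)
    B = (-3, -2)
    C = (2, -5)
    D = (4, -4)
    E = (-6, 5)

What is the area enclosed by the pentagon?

29.5

Σ = (13) + (19) + (12) + (-4) + (19) = 59
Area = |Σ|/2 = 29.5.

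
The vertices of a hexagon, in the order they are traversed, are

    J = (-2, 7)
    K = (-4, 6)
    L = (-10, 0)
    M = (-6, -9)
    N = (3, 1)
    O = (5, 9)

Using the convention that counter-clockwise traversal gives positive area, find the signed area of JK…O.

Apply the shoelace formula: 2A = Σ (x_i·y_{i+1} − x_{i+1}·y_i), indices taken mod 6.
Σ = (16) + (60) + (90) + (21) + (22) + (53) = 262
Signed area = Σ/2 = 131 (positive ⇒ counter-clockwise traversal).

131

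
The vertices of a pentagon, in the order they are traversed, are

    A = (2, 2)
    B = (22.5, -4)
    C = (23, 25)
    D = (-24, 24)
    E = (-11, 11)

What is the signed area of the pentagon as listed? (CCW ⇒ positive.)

Apply the shoelace (surveyor's) formula: 2A = Σ (x_i·y_{i+1} − x_{i+1}·y_i), indices taken mod 5.
Cross-terms: -53, 654.5, 1152, 0, -44  ⇒  Σ = 1709.5
Signed area = Σ/2 = 854.75 (positive ⇒ counter-clockwise traversal).

854.75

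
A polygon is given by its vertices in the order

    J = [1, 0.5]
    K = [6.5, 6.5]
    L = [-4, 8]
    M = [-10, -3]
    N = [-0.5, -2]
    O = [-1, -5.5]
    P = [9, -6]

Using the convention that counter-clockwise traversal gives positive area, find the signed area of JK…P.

129.25

Σ = (3.25) + (78) + (92) + (18.5) + (0.75) + (55.5) + (10.5) = 258.5
Signed area = Σ/2 = 129.25 (positive ⇒ counter-clockwise traversal).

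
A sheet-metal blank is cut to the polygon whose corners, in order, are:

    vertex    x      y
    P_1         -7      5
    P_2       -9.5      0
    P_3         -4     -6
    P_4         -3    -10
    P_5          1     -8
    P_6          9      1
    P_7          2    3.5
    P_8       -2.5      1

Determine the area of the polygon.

134.125

Apply Gauss's area formula: 2A = Σ (x_i·y_{i+1} − x_{i+1}·y_i), indices taken mod 8.
Σ = (47.5) + (57) + (22) + (34) + (73) + (29.5) + (10.75) + (-5.5) = 268.25
Area = |Σ|/2 = 134.125.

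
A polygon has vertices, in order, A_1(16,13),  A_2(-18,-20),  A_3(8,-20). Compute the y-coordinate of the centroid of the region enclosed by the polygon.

Apply the surveyor's formula. First the cross-terms c_i = x_i·y_{i+1} − x_{i+1}·y_i:
  -86, 520, 424  ⇒  2A = 858, A = 429.
Then Σ (y_i + y_{i+1})·c_i = -23166, so ȳ = -23166 / (6·429) = -9.

-9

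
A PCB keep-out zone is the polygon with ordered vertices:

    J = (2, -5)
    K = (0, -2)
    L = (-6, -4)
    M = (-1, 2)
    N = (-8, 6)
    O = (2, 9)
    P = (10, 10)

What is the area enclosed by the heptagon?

Apply the surveyor's formula: 2A = Σ (x_i·y_{i+1} − x_{i+1}·y_i), indices taken mod 7.
Σ = (-4) + (-12) + (-16) + (10) + (-84) + (-70) + (-70) = -246
Area = |Σ|/2 = 123.

123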